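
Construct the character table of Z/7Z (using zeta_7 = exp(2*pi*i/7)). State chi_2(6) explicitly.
Character table of Z/7Z (irreps indexed chi_0,...,chi_6 with chi_k(m) = zeta_7^(k*m), zeta_7 = exp(2*pi*i/7)):
  irrep \ class  {0} (size 1)  {1} (size 1)    {2} (size 1)    {3} (size 1)    {4} (size 1)    {5} (size 1)    {6} (size 1)  
  chi_0          1             1               1               1               1               1               1             
  chi_1          1             exp(2*I*pi/7)   exp(4*I*pi/7)   exp(6*I*pi/7)   exp(-6*I*pi/7)  exp(-4*I*pi/7)  exp(-2*I*pi/7)
  chi_2          1             exp(4*I*pi/7)   exp(-6*I*pi/7)  exp(-2*I*pi/7)  exp(2*I*pi/7)   exp(6*I*pi/7)   exp(-4*I*pi/7)
  chi_3          1             exp(6*I*pi/7)   exp(-2*I*pi/7)  exp(4*I*pi/7)   exp(-4*I*pi/7)  exp(2*I*pi/7)   exp(-6*I*pi/7)
  chi_4          1             exp(-6*I*pi/7)  exp(2*I*pi/7)   exp(-4*I*pi/7)  exp(4*I*pi/7)   exp(-2*I*pi/7)  exp(6*I*pi/7) 
  chi_5          1             exp(-4*I*pi/7)  exp(6*I*pi/7)   exp(2*I*pi/7)   exp(-2*I*pi/7)  exp(-6*I*pi/7)  exp(4*I*pi/7) 
  chi_6          1             exp(-2*I*pi/7)  exp(-4*I*pi/7)  exp(-6*I*pi/7)  exp(6*I*pi/7)   exp(4*I*pi/7)   exp(2*I*pi/7) 

Spot check: chi_2(6) = zeta_7^(2*6) = zeta_7^12 = exp(-4*I*pi/7).

Working: Z/7Z is abelian, so all 7 irreducible complex representations are 1-dimensional. They are given by chi_k(m) = zeta_7^(k*m) for k = 0,...,6. Row orthogonality: sum_m chi_k(m) conj(chi_l(m)) = 7 * [k = l].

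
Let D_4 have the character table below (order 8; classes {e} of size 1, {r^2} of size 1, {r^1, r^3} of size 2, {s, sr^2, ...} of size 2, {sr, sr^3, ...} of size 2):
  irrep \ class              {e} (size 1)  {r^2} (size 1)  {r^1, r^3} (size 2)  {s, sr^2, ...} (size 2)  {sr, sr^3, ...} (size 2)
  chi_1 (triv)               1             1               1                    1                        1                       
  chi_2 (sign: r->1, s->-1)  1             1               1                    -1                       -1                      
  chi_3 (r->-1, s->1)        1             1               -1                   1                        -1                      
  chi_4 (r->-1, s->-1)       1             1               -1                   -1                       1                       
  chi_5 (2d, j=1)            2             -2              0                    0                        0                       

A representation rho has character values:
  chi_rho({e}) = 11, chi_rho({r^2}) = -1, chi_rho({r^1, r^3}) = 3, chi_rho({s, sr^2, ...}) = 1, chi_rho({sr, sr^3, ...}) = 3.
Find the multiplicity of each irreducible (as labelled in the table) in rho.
Multiplicities: chi_1: 3, chi_2: 1, chi_3: 0, chi_4: 1, chi_5: 3.

Reasoning: Use <chi_rho, chi> = (1/|G|) sum_C |C| * chi_rho(C) * conj(chi(C)) with |G| = 8 for each irreducible chi in the table:
  <chi_rho, chi_1> = (1/8)[1*(11)*conj(1) + 1*(-1)*conj(1) + 2*(3)*conj(1) + 2*(1)*conj(1) + 2*(3)*conj(1)]
      = (1/8)[(11) + (-1) + (6) + (2) + (6)] = 24/8 = 3
  <chi_rho, chi_2> = (1/8)[1*(11)*conj(1) + 1*(-1)*conj(1) + 2*(3)*conj(1) + 2*(1)*conj(-1) + 2*(3)*conj(-1)]
      = (1/8)[(11) + (-1) + (6) + (-2) + (-6)] = 8/8 = 1
  <chi_rho, chi_3> = (1/8)[1*(11)*conj(1) + 1*(-1)*conj(1) + 2*(3)*conj(-1) + 2*(1)*conj(1) + 2*(3)*conj(-1)]
      = (1/8)[(11) + (-1) + (-6) + (2) + (-6)] = 0/8 = 0
  <chi_rho, chi_4> = (1/8)[1*(11)*conj(1) + 1*(-1)*conj(1) + 2*(3)*conj(-1) + 2*(1)*conj(-1) + 2*(3)*conj(1)]
      = (1/8)[(11) + (-1) + (-6) + (-2) + (6)] = 8/8 = 1
  <chi_rho, chi_5> = (1/8)[1*(11)*conj(2) + 1*(-1)*conj(-2) + 2*(3)*conj(0) + 2*(1)*conj(0) + 2*(3)*conj(0)]
      = (1/8)[(22) + (2) + (0) + (0) + (0)] = 24/8 = 3
Dimension check: dim(rho) = sum (mult * dim) = 3*1 + 1*1 + 0*1 + 1*1 + 3*2 = 11 = chi_rho(e) = 11.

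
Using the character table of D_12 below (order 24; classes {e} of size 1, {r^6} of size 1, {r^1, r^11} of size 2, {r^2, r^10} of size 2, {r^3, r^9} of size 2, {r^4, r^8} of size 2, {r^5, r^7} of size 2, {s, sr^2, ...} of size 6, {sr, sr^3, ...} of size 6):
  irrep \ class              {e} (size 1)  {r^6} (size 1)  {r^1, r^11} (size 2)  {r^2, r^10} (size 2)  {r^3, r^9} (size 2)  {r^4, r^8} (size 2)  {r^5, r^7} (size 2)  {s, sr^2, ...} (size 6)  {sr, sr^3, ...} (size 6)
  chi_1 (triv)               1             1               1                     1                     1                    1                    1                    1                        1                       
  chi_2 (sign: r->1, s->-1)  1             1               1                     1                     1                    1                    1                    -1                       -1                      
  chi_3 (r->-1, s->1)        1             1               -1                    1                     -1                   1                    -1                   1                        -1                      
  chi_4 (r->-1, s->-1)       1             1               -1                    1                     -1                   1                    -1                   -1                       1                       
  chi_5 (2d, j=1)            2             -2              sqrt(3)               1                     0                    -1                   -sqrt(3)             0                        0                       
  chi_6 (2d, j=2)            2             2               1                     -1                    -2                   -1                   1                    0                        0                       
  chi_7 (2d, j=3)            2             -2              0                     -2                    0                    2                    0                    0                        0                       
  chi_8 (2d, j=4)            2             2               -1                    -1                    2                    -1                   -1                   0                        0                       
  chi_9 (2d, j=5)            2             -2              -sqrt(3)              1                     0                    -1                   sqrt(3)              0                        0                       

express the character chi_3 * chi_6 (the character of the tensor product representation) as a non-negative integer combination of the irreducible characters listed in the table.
chi_3 tensor chi_6 = chi_8 (all other irreducibles have multiplicity 0).

Argument: The character of a tensor product is the pointwise product (chi_3 * chi_6)(C) = chi_3(C) * chi_6(C):
  {e}: (1)*(2), {r^6}: (1)*(2), {r^1, r^11}: (-1)*(1), {r^2, r^10}: (1)*(-1), {r^3, r^9}: (-1)*(-2), {r^4, r^8}: (1)*(-1), {r^5, r^7}: (-1)*(1), {s, sr^2, ...}: (1)*(0), {sr, sr^3, ...}: (-1)*(0)
so (chi_3 * chi_6) takes values
  {e} -> 2, {r^6} -> 2, {r^1, r^11} -> -1, {r^2, r^10} -> -1, {r^3, r^9} -> 2, {r^4, r^8} -> -1, {r^5, r^7} -> -1, {s, sr^2, ...} -> 0, {sr, sr^3, ...} -> 0.
Now take the inner product of this character with each irreducible chi from the table, <chi_3*chi_6, chi> = (1/24) sum_C |C| (chi_3*chi_6)(C) conj(chi(C)):
  <chi_3*chi_6, chi_1> = (1/24)[1*(2)*conj(1) + 1*(2)*conj(1) + 2*(-1)*conj(1) + 2*(-1)*conj(1) + 2*(2)*conj(1) + 2*(-1)*conj(1) + 2*(-1)*conj(1) + 6*(0)*conj(1) + 6*(0)*conj(1)]
      = (1/24)[(2) + (2) + (-2) + (-2) + (4) + (-2) + (-2) + (0) + (0)] = 0/24 = 0
  <chi_3*chi_6, chi_2> = (1/24)[1*(2)*conj(1) + 1*(2)*conj(1) + 2*(-1)*conj(1) + 2*(-1)*conj(1) + 2*(2)*conj(1) + 2*(-1)*conj(1) + 2*(-1)*conj(1) + 6*(0)*conj(-1) + 6*(0)*conj(-1)]
      = (1/24)[(2) + (2) + (-2) + (-2) + (4) + (-2) + (-2) + (0) + (0)] = 0/24 = 0
  <chi_3*chi_6, chi_3> = (1/24)[1*(2)*conj(1) + 1*(2)*conj(1) + 2*(-1)*conj(-1) + 2*(-1)*conj(1) + 2*(2)*conj(-1) + 2*(-1)*conj(1) + 2*(-1)*conj(-1) + 6*(0)*conj(1) + 6*(0)*conj(-1)]
      = (1/24)[(2) + (2) + (2) + (-2) + (-4) + (-2) + (2) + (0) + (0)] = 0/24 = 0
  <chi_3*chi_6, chi_4> = (1/24)[1*(2)*conj(1) + 1*(2)*conj(1) + 2*(-1)*conj(-1) + 2*(-1)*conj(1) + 2*(2)*conj(-1) + 2*(-1)*conj(1) + 2*(-1)*conj(-1) + 6*(0)*conj(-1) + 6*(0)*conj(1)]
      = (1/24)[(2) + (2) + (2) + (-2) + (-4) + (-2) + (2) + (0) + (0)] = 0/24 = 0
  <chi_3*chi_6, chi_5> = (1/24)[1*(2)*conj(2) + 1*(2)*conj(-2) + 2*(-1)*conj(sqrt(3)) + 2*(-1)*conj(1) + 2*(2)*conj(0) + 2*(-1)*conj(-1) + 2*(-1)*conj(-sqrt(3)) + 6*(0)*conj(0) + 6*(0)*conj(0)]
      = (1/24)[(4) + (-4) + (-2*sqrt(3)) + (-2) + (0) + (2) + (2*sqrt(3)) + (0) + (0)] = 0/24 = 0
  <chi_3*chi_6, chi_6> = (1/24)[1*(2)*conj(2) + 1*(2)*conj(2) + 2*(-1)*conj(1) + 2*(-1)*conj(-1) + 2*(2)*conj(-2) + 2*(-1)*conj(-1) + 2*(-1)*conj(1) + 6*(0)*conj(0) + 6*(0)*conj(0)]
      = (1/24)[(4) + (4) + (-2) + (2) + (-8) + (2) + (-2) + (0) + (0)] = 0/24 = 0
  <chi_3*chi_6, chi_7> = (1/24)[1*(2)*conj(2) + 1*(2)*conj(-2) + 2*(-1)*conj(0) + 2*(-1)*conj(-2) + 2*(2)*conj(0) + 2*(-1)*conj(2) + 2*(-1)*conj(0) + 6*(0)*conj(0) + 6*(0)*conj(0)]
      = (1/24)[(4) + (-4) + (0) + (4) + (0) + (-4) + (0) + (0) + (0)] = 0/24 = 0
  <chi_3*chi_6, chi_8> = (1/24)[1*(2)*conj(2) + 1*(2)*conj(2) + 2*(-1)*conj(-1) + 2*(-1)*conj(-1) + 2*(2)*conj(2) + 2*(-1)*conj(-1) + 2*(-1)*conj(-1) + 6*(0)*conj(0) + 6*(0)*conj(0)]
      = (1/24)[(4) + (4) + (2) + (2) + (8) + (2) + (2) + (0) + (0)] = 24/24 = 1
  <chi_3*chi_6, chi_9> = (1/24)[1*(2)*conj(2) + 1*(2)*conj(-2) + 2*(-1)*conj(-sqrt(3)) + 2*(-1)*conj(1) + 2*(2)*conj(0) + 2*(-1)*conj(-1) + 2*(-1)*conj(sqrt(3)) + 6*(0)*conj(0) + 6*(0)*conj(0)]
      = (1/24)[(4) + (-4) + (2*sqrt(3)) + (-2) + (0) + (2) + (-2*sqrt(3)) + (0) + (0)] = 0/24 = 0
Hence the multiplicities are chi_8: 1. Dimension check: dim(chi_3)*dim(chi_6) = 1*2 = 2 and sum (mult * dim) = 1*2 = 2.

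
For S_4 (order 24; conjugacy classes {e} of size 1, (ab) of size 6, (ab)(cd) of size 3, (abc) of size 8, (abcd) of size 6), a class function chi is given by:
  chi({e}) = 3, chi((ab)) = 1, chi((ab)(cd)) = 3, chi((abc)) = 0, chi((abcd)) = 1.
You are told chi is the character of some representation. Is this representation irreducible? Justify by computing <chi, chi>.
Not irreducible (reducible): <chi, chi> = 2 > 1.

Explanation: <chi, chi> = (1/|G|) sum_C |C| * |chi(C)|^2 = (1/24)[1*|3|^2 + 6*|1|^2 + 3*|3|^2 + 8*|0|^2 + 6*|1|^2]
  = (1/24)[(9) + (6) + (27) + (0) + (6)] = 48/24 = 2.
A character is irreducible iff <chi, chi> = 1, so this representation is reducible.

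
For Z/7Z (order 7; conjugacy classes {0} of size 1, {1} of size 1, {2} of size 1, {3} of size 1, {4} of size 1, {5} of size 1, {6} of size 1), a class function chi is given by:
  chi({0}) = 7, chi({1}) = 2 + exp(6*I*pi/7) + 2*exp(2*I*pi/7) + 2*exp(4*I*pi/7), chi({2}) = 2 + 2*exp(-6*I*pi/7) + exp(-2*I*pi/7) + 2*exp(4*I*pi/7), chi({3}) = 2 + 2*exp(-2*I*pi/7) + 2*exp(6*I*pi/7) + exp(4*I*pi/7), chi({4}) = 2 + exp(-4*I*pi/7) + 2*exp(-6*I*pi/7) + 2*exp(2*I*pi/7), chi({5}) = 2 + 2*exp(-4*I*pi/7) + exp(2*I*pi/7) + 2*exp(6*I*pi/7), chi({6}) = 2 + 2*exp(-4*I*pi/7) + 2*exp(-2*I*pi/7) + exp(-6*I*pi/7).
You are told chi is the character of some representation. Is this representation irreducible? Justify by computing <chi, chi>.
Not irreducible (reducible): <chi, chi> = 13 > 1.

Why: <chi, chi> = (1/|G|) sum_C |C| * |chi(C)|^2 = (1/7)[1*|7|^2 + 1*|2 + exp(6*I*pi/7) + 2*exp(2*I*pi/7) + 2*exp(4*I*pi/7)|^2 + 1*|2 + 2*exp(-6*I*pi/7) + exp(-2*I*pi/7) + 2*exp(4*I*pi/7)|^2 + 1*|2 + 2*exp(-2*I*pi/7) + 2*exp(6*I*pi/7) + exp(4*I*pi/7)|^2 + 1*|2 + exp(-4*I*pi/7) + 2*exp(-6*I*pi/7) + 2*exp(2*I*pi/7)|^2 + 1*|2 + 2*exp(-4*I*pi/7) + exp(2*I*pi/7) + 2*exp(6*I*pi/7)|^2 + 1*|2 + 2*exp(-4*I*pi/7) + 2*exp(-2*I*pi/7) + exp(-6*I*pi/7)|^2]
  = (1/7)[(49) + (13 + 10*exp(-2*I*pi/7) + 6*exp(-4*I*pi/7) + 2*exp(-6*I*pi/7) + 2*exp(6*I*pi/7) + 6*exp(4*I*pi/7) + 10*exp(2*I*pi/7)) + (13 + 10*exp(-4*I*pi/7) + 6*exp(-6*I*pi/7) + 2*exp(-2*I*pi/7) + 2*exp(2*I*pi/7) + 6*exp(6*I*pi/7) + 10*exp(4*I*pi/7)) + (13 + 6*exp(-2*I*pi/7) + 10*exp(-6*I*pi/7) + 2*exp(-4*I*pi/7) + 2*exp(4*I*pi/7) + 10*exp(6*I*pi/7) + 6*exp(2*I*pi/7)) + (13 + 6*exp(-2*I*pi/7) + 10*exp(-6*I*pi/7) + 2*exp(-4*I*pi/7) + 2*exp(4*I*pi/7) + 10*exp(6*I*pi/7) + 6*exp(2*I*pi/7)) + (13 + 10*exp(-4*I*pi/7) + 6*exp(-6*I*pi/7) + 2*exp(-2*I*pi/7) + 2*exp(2*I*pi/7) + 6*exp(6*I*pi/7) + 10*exp(4*I*pi/7)) + (13 + 10*exp(-2*I*pi/7) + 6*exp(-4*I*pi/7) + 2*exp(-6*I*pi/7) + 2*exp(6*I*pi/7) + 6*exp(4*I*pi/7) + 10*exp(2*I*pi/7))] = 91/7 = 13.
(Exp terms are combined using exp(i*s)*conj(exp(i*t)) = exp(i*(s-t)), and sums of them are collapsed using the identity that for every m > 1 the m distinct m-th roots of unity sum to 0, e.g. 1 + exp(2*I*pi/3) + exp(-2*I*pi/3) = 0.)
A character is irreducible iff <chi, chi> = 1, so this representation is reducible.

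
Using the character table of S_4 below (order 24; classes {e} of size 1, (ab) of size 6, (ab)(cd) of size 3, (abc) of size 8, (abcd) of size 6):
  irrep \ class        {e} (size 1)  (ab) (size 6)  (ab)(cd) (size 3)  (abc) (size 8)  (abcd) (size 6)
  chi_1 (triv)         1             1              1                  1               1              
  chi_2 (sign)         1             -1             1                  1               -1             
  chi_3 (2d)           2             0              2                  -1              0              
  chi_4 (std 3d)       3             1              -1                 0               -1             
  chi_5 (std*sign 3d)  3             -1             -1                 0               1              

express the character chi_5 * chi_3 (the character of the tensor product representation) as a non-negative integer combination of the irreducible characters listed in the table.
chi_5 tensor chi_3 = chi_4 + chi_5 (all other irreducibles have multiplicity 0).

Explanation: The character of a tensor product is the pointwise product (chi_5 * chi_3)(C) = chi_5(C) * chi_3(C):
  {e}: (3)*(2), (ab): (-1)*(0), (ab)(cd): (-1)*(2), (abc): (0)*(-1), (abcd): (1)*(0)
so (chi_5 * chi_3) takes values
  {e} -> 6, (ab) -> 0, (ab)(cd) -> -2, (abc) -> 0, (abcd) -> 0.
Now take the inner product of this character with each irreducible chi from the table, <chi_5*chi_3, chi> = (1/24) sum_C |C| (chi_5*chi_3)(C) conj(chi(C)):
  <chi_5*chi_3, chi_1> = (1/24)[1*(6)*conj(1) + 6*(0)*conj(1) + 3*(-2)*conj(1) + 8*(0)*conj(1) + 6*(0)*conj(1)]
      = (1/24)[(6) + (0) + (-6) + (0) + (0)] = 0/24 = 0
  <chi_5*chi_3, chi_2> = (1/24)[1*(6)*conj(1) + 6*(0)*conj(-1) + 3*(-2)*conj(1) + 8*(0)*conj(1) + 6*(0)*conj(-1)]
      = (1/24)[(6) + (0) + (-6) + (0) + (0)] = 0/24 = 0
  <chi_5*chi_3, chi_3> = (1/24)[1*(6)*conj(2) + 6*(0)*conj(0) + 3*(-2)*conj(2) + 8*(0)*conj(-1) + 6*(0)*conj(0)]
      = (1/24)[(12) + (0) + (-12) + (0) + (0)] = 0/24 = 0
  <chi_5*chi_3, chi_4> = (1/24)[1*(6)*conj(3) + 6*(0)*conj(1) + 3*(-2)*conj(-1) + 8*(0)*conj(0) + 6*(0)*conj(-1)]
      = (1/24)[(18) + (0) + (6) + (0) + (0)] = 24/24 = 1
  <chi_5*chi_3, chi_5> = (1/24)[1*(6)*conj(3) + 6*(0)*conj(-1) + 3*(-2)*conj(-1) + 8*(0)*conj(0) + 6*(0)*conj(1)]
      = (1/24)[(18) + (0) + (6) + (0) + (0)] = 24/24 = 1
Hence the multiplicities are chi_4: 1, chi_5: 1. Dimension check: dim(chi_5)*dim(chi_3) = 3*2 = 6 and sum (mult * dim) = 1*3 + 1*3 = 6.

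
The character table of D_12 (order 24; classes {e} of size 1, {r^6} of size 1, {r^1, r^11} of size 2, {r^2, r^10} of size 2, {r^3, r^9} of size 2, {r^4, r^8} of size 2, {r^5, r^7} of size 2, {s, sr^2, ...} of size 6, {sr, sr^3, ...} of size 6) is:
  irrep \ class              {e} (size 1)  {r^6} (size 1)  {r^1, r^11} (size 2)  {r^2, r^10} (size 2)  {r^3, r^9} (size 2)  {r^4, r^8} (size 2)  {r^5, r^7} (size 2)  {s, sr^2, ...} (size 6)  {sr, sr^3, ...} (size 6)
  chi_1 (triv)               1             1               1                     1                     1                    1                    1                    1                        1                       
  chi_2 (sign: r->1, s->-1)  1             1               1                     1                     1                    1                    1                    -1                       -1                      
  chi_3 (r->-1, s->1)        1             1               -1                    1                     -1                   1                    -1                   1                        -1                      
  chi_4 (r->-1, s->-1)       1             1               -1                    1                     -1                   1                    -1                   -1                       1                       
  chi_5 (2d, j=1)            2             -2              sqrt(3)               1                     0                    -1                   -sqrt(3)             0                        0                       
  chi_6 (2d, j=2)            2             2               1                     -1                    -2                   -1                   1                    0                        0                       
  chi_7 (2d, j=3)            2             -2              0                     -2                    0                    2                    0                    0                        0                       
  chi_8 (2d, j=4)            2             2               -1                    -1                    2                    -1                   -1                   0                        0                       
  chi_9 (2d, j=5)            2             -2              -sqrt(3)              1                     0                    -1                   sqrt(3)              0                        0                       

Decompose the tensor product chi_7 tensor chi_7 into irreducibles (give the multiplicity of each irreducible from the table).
chi_7 tensor chi_7 = chi_1 + chi_2 + chi_3 + chi_4 (all other irreducibles have multiplicity 0).

Proof sketch: The character of a tensor product is the pointwise product (chi_7 * chi_7)(C) = chi_7(C) * chi_7(C):
  {e}: (2)*(2), {r^6}: (-2)*(-2), {r^1, r^11}: (0)*(0), {r^2, r^10}: (-2)*(-2), {r^3, r^9}: (0)*(0), {r^4, r^8}: (2)*(2), {r^5, r^7}: (0)*(0), {s, sr^2, ...}: (0)*(0), {sr, sr^3, ...}: (0)*(0)
so (chi_7 * chi_7) takes values
  {e} -> 4, {r^6} -> 4, {r^1, r^11} -> 0, {r^2, r^10} -> 4, {r^3, r^9} -> 0, {r^4, r^8} -> 4, {r^5, r^7} -> 0, {s, sr^2, ...} -> 0, {sr, sr^3, ...} -> 0.
Now take the inner product of this character with each irreducible chi from the table, <chi_7*chi_7, chi> = (1/24) sum_C |C| (chi_7*chi_7)(C) conj(chi(C)):
  <chi_7*chi_7, chi_1> = (1/24)[1*(4)*conj(1) + 1*(4)*conj(1) + 2*(0)*conj(1) + 2*(4)*conj(1) + 2*(0)*conj(1) + 2*(4)*conj(1) + 2*(0)*conj(1) + 6*(0)*conj(1) + 6*(0)*conj(1)]
      = (1/24)[(4) + (4) + (0) + (8) + (0) + (8) + (0) + (0) + (0)] = 24/24 = 1
  <chi_7*chi_7, chi_2> = (1/24)[1*(4)*conj(1) + 1*(4)*conj(1) + 2*(0)*conj(1) + 2*(4)*conj(1) + 2*(0)*conj(1) + 2*(4)*conj(1) + 2*(0)*conj(1) + 6*(0)*conj(-1) + 6*(0)*conj(-1)]
      = (1/24)[(4) + (4) + (0) + (8) + (0) + (8) + (0) + (0) + (0)] = 24/24 = 1
  <chi_7*chi_7, chi_3> = (1/24)[1*(4)*conj(1) + 1*(4)*conj(1) + 2*(0)*conj(-1) + 2*(4)*conj(1) + 2*(0)*conj(-1) + 2*(4)*conj(1) + 2*(0)*conj(-1) + 6*(0)*conj(1) + 6*(0)*conj(-1)]
      = (1/24)[(4) + (4) + (0) + (8) + (0) + (8) + (0) + (0) + (0)] = 24/24 = 1
  <chi_7*chi_7, chi_4> = (1/24)[1*(4)*conj(1) + 1*(4)*conj(1) + 2*(0)*conj(-1) + 2*(4)*conj(1) + 2*(0)*conj(-1) + 2*(4)*conj(1) + 2*(0)*conj(-1) + 6*(0)*conj(-1) + 6*(0)*conj(1)]
      = (1/24)[(4) + (4) + (0) + (8) + (0) + (8) + (0) + (0) + (0)] = 24/24 = 1
  <chi_7*chi_7, chi_5> = (1/24)[1*(4)*conj(2) + 1*(4)*conj(-2) + 2*(0)*conj(sqrt(3)) + 2*(4)*conj(1) + 2*(0)*conj(0) + 2*(4)*conj(-1) + 2*(0)*conj(-sqrt(3)) + 6*(0)*conj(0) + 6*(0)*conj(0)]
      = (1/24)[(8) + (-8) + (0) + (8) + (0) + (-8) + (0) + (0) + (0)] = 0/24 = 0
  <chi_7*chi_7, chi_6> = (1/24)[1*(4)*conj(2) + 1*(4)*conj(2) + 2*(0)*conj(1) + 2*(4)*conj(-1) + 2*(0)*conj(-2) + 2*(4)*conj(-1) + 2*(0)*conj(1) + 6*(0)*conj(0) + 6*(0)*conj(0)]
      = (1/24)[(8) + (8) + (0) + (-8) + (0) + (-8) + (0) + (0) + (0)] = 0/24 = 0
  <chi_7*chi_7, chi_7> = (1/24)[1*(4)*conj(2) + 1*(4)*conj(-2) + 2*(0)*conj(0) + 2*(4)*conj(-2) + 2*(0)*conj(0) + 2*(4)*conj(2) + 2*(0)*conj(0) + 6*(0)*conj(0) + 6*(0)*conj(0)]
      = (1/24)[(8) + (-8) + (0) + (-16) + (0) + (16) + (0) + (0) + (0)] = 0/24 = 0
  <chi_7*chi_7, chi_8> = (1/24)[1*(4)*conj(2) + 1*(4)*conj(2) + 2*(0)*conj(-1) + 2*(4)*conj(-1) + 2*(0)*conj(2) + 2*(4)*conj(-1) + 2*(0)*conj(-1) + 6*(0)*conj(0) + 6*(0)*conj(0)]
      = (1/24)[(8) + (8) + (0) + (-8) + (0) + (-8) + (0) + (0) + (0)] = 0/24 = 0
  <chi_7*chi_7, chi_9> = (1/24)[1*(4)*conj(2) + 1*(4)*conj(-2) + 2*(0)*conj(-sqrt(3)) + 2*(4)*conj(1) + 2*(0)*conj(0) + 2*(4)*conj(-1) + 2*(0)*conj(sqrt(3)) + 6*(0)*conj(0) + 6*(0)*conj(0)]
      = (1/24)[(8) + (-8) + (0) + (8) + (0) + (-8) + (0) + (0) + (0)] = 0/24 = 0
Hence the multiplicities are chi_1: 1, chi_2: 1, chi_3: 1, chi_4: 1. Dimension check: dim(chi_7)*dim(chi_7) = 2*2 = 4 and sum (mult * dim) = 1*1 + 1*1 + 1*1 + 1*1 = 4.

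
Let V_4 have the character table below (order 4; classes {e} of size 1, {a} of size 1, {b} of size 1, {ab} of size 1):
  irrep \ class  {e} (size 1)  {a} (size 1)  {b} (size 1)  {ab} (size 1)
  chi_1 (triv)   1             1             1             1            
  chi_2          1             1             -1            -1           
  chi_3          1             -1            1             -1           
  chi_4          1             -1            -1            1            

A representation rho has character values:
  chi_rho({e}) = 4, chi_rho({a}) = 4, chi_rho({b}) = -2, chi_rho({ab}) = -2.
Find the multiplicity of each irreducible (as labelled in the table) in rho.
Multiplicities: chi_1: 1, chi_2: 3, chi_3: 0, chi_4: 0.

Proof sketch: Use <chi_rho, chi> = (1/|G|) sum_C |C| * chi_rho(C) * conj(chi(C)) with |G| = 4 for each irreducible chi in the table:
  <chi_rho, chi_1> = (1/4)[1*(4)*conj(1) + 1*(4)*conj(1) + 1*(-2)*conj(1) + 1*(-2)*conj(1)]
      = (1/4)[(4) + (4) + (-2) + (-2)] = 4/4 = 1
  <chi_rho, chi_2> = (1/4)[1*(4)*conj(1) + 1*(4)*conj(1) + 1*(-2)*conj(-1) + 1*(-2)*conj(-1)]
      = (1/4)[(4) + (4) + (2) + (2)] = 12/4 = 3
  <chi_rho, chi_3> = (1/4)[1*(4)*conj(1) + 1*(4)*conj(-1) + 1*(-2)*conj(1) + 1*(-2)*conj(-1)]
      = (1/4)[(4) + (-4) + (-2) + (2)] = 0/4 = 0
  <chi_rho, chi_4> = (1/4)[1*(4)*conj(1) + 1*(4)*conj(-1) + 1*(-2)*conj(-1) + 1*(-2)*conj(1)]
      = (1/4)[(4) + (-4) + (2) + (-2)] = 0/4 = 0
Dimension check: dim(rho) = sum (mult * dim) = 1*1 + 3*1 + 0*1 + 0*1 = 4 = chi_rho(e) = 4.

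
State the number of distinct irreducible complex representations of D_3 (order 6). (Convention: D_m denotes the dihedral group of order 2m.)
3

Argument: The number of irreducible complex representations of a finite group equals its number of conjugacy classes. D_3 has 3 conjugacy classes ((n+3)/2 for n odd), so D_3 (order 6) has exactly 3 irreducible complex representations.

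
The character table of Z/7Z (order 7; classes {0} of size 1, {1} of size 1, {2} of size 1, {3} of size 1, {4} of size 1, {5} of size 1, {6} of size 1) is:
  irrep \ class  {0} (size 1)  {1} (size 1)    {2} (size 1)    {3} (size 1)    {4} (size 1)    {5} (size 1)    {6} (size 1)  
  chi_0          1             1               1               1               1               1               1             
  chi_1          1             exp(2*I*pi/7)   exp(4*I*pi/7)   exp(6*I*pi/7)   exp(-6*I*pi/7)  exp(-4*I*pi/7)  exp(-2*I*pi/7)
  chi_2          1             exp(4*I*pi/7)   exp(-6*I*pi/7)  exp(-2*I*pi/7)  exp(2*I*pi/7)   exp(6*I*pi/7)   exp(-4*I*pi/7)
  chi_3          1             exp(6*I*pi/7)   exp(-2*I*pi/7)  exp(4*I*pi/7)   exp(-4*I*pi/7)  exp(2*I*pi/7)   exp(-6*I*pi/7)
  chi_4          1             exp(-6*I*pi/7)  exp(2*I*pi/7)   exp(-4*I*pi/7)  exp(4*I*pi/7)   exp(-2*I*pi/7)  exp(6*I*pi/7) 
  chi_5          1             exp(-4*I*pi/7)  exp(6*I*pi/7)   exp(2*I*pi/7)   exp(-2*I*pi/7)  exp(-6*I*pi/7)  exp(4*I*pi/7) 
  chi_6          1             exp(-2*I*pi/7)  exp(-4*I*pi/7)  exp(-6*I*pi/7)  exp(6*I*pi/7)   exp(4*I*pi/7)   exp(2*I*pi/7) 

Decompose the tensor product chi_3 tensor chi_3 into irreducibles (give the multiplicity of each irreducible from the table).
chi_3 tensor chi_3 = chi_6 (all other irreducibles have multiplicity 0).

The character of a tensor product is the pointwise product (chi_3 * chi_3)(C) = chi_3(C) * chi_3(C):
  {0}: (1)*(1), {1}: (exp(6*I*pi/7))*(exp(6*I*pi/7)), {2}: (exp(-2*I*pi/7))*(exp(-2*I*pi/7)), {3}: (exp(4*I*pi/7))*(exp(4*I*pi/7)), {4}: (exp(-4*I*pi/7))*(exp(-4*I*pi/7)), {5}: (exp(2*I*pi/7))*(exp(2*I*pi/7)), {6}: (exp(-6*I*pi/7))*(exp(-6*I*pi/7))
so (chi_3 * chi_3) takes values
  {0} -> 1, {1} -> exp(-2*I*pi/7), {2} -> exp(-4*I*pi/7), {3} -> exp(-6*I*pi/7), {4} -> exp(6*I*pi/7), {5} -> exp(4*I*pi/7), {6} -> exp(2*I*pi/7).
Now take the inner product of this character with each irreducible chi from the table, <chi_3*chi_3, chi> = (1/7) sum_C |C| (chi_3*chi_3)(C) conj(chi(C)):
  <chi_3*chi_3, chi_0> = (1/7)[1*(1)*conj(1) + 1*(exp(-2*I*pi/7))*conj(1) + 1*(exp(-4*I*pi/7))*conj(1) + 1*(exp(-6*I*pi/7))*conj(1) + 1*(exp(6*I*pi/7))*conj(1) + 1*(exp(4*I*pi/7))*conj(1) + 1*(exp(2*I*pi/7))*conj(1)]
      = (1/7)[(1) + (exp(-2*I*pi/7)) + (exp(-4*I*pi/7)) + (exp(-6*I*pi/7)) + (exp(6*I*pi/7)) + (exp(4*I*pi/7)) + (exp(2*I*pi/7))] = 0/7 = 0
  <chi_3*chi_3, chi_1> = (1/7)[1*(1)*conj(1) + 1*(exp(-2*I*pi/7))*conj(exp(2*I*pi/7)) + 1*(exp(-4*I*pi/7))*conj(exp(4*I*pi/7)) + 1*(exp(-6*I*pi/7))*conj(exp(6*I*pi/7)) + 1*(exp(6*I*pi/7))*conj(exp(-6*I*pi/7)) + 1*(exp(4*I*pi/7))*conj(exp(-4*I*pi/7)) + 1*(exp(2*I*pi/7))*conj(exp(-2*I*pi/7))]
      = (1/7)[(1) + (exp(-4*I*pi/7)) + (exp(6*I*pi/7)) + (exp(2*I*pi/7)) + (exp(-2*I*pi/7)) + (exp(-6*I*pi/7)) + (exp(4*I*pi/7))] = 0/7 = 0
  <chi_3*chi_3, chi_2> = (1/7)[1*(1)*conj(1) + 1*(exp(-2*I*pi/7))*conj(exp(4*I*pi/7)) + 1*(exp(-4*I*pi/7))*conj(exp(-6*I*pi/7)) + 1*(exp(-6*I*pi/7))*conj(exp(-2*I*pi/7)) + 1*(exp(6*I*pi/7))*conj(exp(2*I*pi/7)) + 1*(exp(4*I*pi/7))*conj(exp(6*I*pi/7)) + 1*(exp(2*I*pi/7))*conj(exp(-4*I*pi/7))]
      = (1/7)[(1) + (exp(-6*I*pi/7)) + (exp(2*I*pi/7)) + (exp(-4*I*pi/7)) + (exp(4*I*pi/7)) + (exp(-2*I*pi/7)) + (exp(6*I*pi/7))] = 0/7 = 0
  <chi_3*chi_3, chi_3> = (1/7)[1*(1)*conj(1) + 1*(exp(-2*I*pi/7))*conj(exp(6*I*pi/7)) + 1*(exp(-4*I*pi/7))*conj(exp(-2*I*pi/7)) + 1*(exp(-6*I*pi/7))*conj(exp(4*I*pi/7)) + 1*(exp(6*I*pi/7))*conj(exp(-4*I*pi/7)) + 1*(exp(4*I*pi/7))*conj(exp(2*I*pi/7)) + 1*(exp(2*I*pi/7))*conj(exp(-6*I*pi/7))]
      = (1/7)[(1) + (exp(6*I*pi/7)) + (exp(-2*I*pi/7)) + (exp(4*I*pi/7)) + (exp(-4*I*pi/7)) + (exp(2*I*pi/7)) + (exp(-6*I*pi/7))] = 0/7 = 0
  <chi_3*chi_3, chi_4> = (1/7)[1*(1)*conj(1) + 1*(exp(-2*I*pi/7))*conj(exp(-6*I*pi/7)) + 1*(exp(-4*I*pi/7))*conj(exp(2*I*pi/7)) + 1*(exp(-6*I*pi/7))*conj(exp(-4*I*pi/7)) + 1*(exp(6*I*pi/7))*conj(exp(4*I*pi/7)) + 1*(exp(4*I*pi/7))*conj(exp(-2*I*pi/7)) + 1*(exp(2*I*pi/7))*conj(exp(6*I*pi/7))]
      = (1/7)[(1) + (exp(4*I*pi/7)) + (exp(-6*I*pi/7)) + (exp(-2*I*pi/7)) + (exp(2*I*pi/7)) + (exp(6*I*pi/7)) + (exp(-4*I*pi/7))] = 0/7 = 0
  <chi_3*chi_3, chi_5> = (1/7)[1*(1)*conj(1) + 1*(exp(-2*I*pi/7))*conj(exp(-4*I*pi/7)) + 1*(exp(-4*I*pi/7))*conj(exp(6*I*pi/7)) + 1*(exp(-6*I*pi/7))*conj(exp(2*I*pi/7)) + 1*(exp(6*I*pi/7))*conj(exp(-2*I*pi/7)) + 1*(exp(4*I*pi/7))*conj(exp(-6*I*pi/7)) + 1*(exp(2*I*pi/7))*conj(exp(4*I*pi/7))]
      = (1/7)[(1) + (exp(2*I*pi/7)) + (exp(4*I*pi/7)) + (exp(6*I*pi/7)) + (exp(-6*I*pi/7)) + (exp(-4*I*pi/7)) + (exp(-2*I*pi/7))] = 0/7 = 0
  <chi_3*chi_3, chi_6> = (1/7)[1*(1)*conj(1) + 1*(exp(-2*I*pi/7))*conj(exp(-2*I*pi/7)) + 1*(exp(-4*I*pi/7))*conj(exp(-4*I*pi/7)) + 1*(exp(-6*I*pi/7))*conj(exp(-6*I*pi/7)) + 1*(exp(6*I*pi/7))*conj(exp(6*I*pi/7)) + 1*(exp(4*I*pi/7))*conj(exp(4*I*pi/7)) + 1*(exp(2*I*pi/7))*conj(exp(2*I*pi/7))]
      = (1/7)[(1) + (1) + (1) + (1) + (1) + (1) + (1)] = 7/7 = 1
(Exp terms are combined using exp(i*s)*conj(exp(i*t)) = exp(i*(s-t)), and sums of them are collapsed using the identity that for every m > 1 the m distinct m-th roots of unity sum to 0, e.g. 1 + exp(2*I*pi/3) + exp(-2*I*pi/3) = 0.)
Hence the multiplicities are chi_6: 1. Dimension check: dim(chi_3)*dim(chi_3) = 1*1 = 1 and sum (mult * dim) = 1*1 = 1.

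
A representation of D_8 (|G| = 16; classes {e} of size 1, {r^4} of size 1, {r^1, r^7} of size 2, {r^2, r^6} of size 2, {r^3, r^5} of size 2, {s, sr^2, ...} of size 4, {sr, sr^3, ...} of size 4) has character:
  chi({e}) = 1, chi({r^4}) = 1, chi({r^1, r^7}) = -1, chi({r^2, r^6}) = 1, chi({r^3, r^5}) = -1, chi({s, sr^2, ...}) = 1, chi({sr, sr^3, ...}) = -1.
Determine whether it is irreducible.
Irreducible: <chi, chi> = 1.

Details: <chi, chi> = (1/|G|) sum_C |C| * |chi(C)|^2 = (1/16)[1*|1|^2 + 1*|1|^2 + 2*|-1|^2 + 2*|1|^2 + 2*|-1|^2 + 4*|1|^2 + 4*|-1|^2]
  = (1/16)[(1) + (1) + (2) + (2) + (2) + (4) + (4)] = 16/16 = 1.
A character is irreducible iff <chi, chi> = 1, so this representation is irreducible.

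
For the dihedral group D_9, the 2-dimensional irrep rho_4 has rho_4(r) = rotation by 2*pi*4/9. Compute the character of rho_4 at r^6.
chi_{rho_4}(r^6) = 2*cos(2*pi*4*6/9) = -1

Argument: rho_4(r^6) is rotation by angle 2*pi*4*6/9, whose trace is 2*cos(2*pi*4*6/9) = -1.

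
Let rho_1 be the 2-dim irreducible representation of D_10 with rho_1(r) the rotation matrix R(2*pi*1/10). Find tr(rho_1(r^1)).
chi_{rho_1}(r^1) = 2*cos(2*pi*1*1/10) = 1/2 + sqrt(5)/2

Argument: rho_1(r^1) is rotation by angle 2*pi*1*1/10, whose trace is 2*cos(2*pi*1*1/10) = 1/2 + sqrt(5)/2.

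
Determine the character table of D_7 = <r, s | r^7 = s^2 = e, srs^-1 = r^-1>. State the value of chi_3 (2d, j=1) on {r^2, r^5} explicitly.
Conjugacy classes: {e} of size 1, {r^1, r^6} of size 2, {r^2, r^5} of size 2, {r^3, r^4} of size 2, {s, sr, ..., sr^6} of size 7.
Character table:
  irrep \ class              {e} (size 1)  {r^1, r^6} (size 2)  {r^2, r^5} (size 2)  {r^3, r^4} (size 2)  {s, sr, ..., sr^6} (size 7)
  chi_1 (triv)               1             1                    1                    1                    1                          
  chi_2 (sign: r->1, s->-1)  1             1                    1                    1                    -1                         
  chi_3 (2d, j=1)            2             2*cos(2*pi/7)        -2*cos(3*pi/7)       -2*cos(pi/7)         0                          
  chi_4 (2d, j=2)            2             -2*cos(3*pi/7)       -2*cos(pi/7)         2*cos(2*pi/7)        0                          
  chi_5 (2d, j=3)            2             -2*cos(pi/7)         2*cos(2*pi/7)        -2*cos(3*pi/7)       0                          

Spot check: chi_3 (2d, j=1) on {r^2, r^5} = -2*cos(3*pi/7).

Solution. D_7 has order 2*7 = 14 with 5 conjugacy classes, hence 5 irreducibles. Sum of squared dims 1 + 1 + 4 + 4 + 4 = 14 = |G|. Linear characters come from the abelianisation; the 2-dimensional irreps have character r^k -> 2*cos(2*pi*j*k/7), reflections -> 0.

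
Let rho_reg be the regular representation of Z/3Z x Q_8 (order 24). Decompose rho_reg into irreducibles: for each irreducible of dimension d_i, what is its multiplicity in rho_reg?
Each irreducible V_i of dimension d_i appears with multiplicity d_i, i.e. rho_reg = (direct sum over all irreducibles V_i) d_i V_i. The irreducible dimensions for Z/3Z x Q_8 are 1, 1, 1, 1, 1, 1, 1, 1, 1, 1, 1, 1, 2, 2, 2: 12 irreducibles of dimension 1, each with multiplicity 1; 3 irreducibles of dimension 2, each with multiplicity 2. Total dimension 12*1*1 + 3*2*2 = 24 = |G|.

Details: General theorem: in the regular representation of a finite group G, each irreducible appears with multiplicity equal to its dimension. Check: dim(rho_reg) = sum d_i^2 = 1 + 1 + 1 + 1 + 1 + 1 + 1 + 1 + 1 + 1 + 1 + 1 + 4 + 4 + 4 = 24 = |G|.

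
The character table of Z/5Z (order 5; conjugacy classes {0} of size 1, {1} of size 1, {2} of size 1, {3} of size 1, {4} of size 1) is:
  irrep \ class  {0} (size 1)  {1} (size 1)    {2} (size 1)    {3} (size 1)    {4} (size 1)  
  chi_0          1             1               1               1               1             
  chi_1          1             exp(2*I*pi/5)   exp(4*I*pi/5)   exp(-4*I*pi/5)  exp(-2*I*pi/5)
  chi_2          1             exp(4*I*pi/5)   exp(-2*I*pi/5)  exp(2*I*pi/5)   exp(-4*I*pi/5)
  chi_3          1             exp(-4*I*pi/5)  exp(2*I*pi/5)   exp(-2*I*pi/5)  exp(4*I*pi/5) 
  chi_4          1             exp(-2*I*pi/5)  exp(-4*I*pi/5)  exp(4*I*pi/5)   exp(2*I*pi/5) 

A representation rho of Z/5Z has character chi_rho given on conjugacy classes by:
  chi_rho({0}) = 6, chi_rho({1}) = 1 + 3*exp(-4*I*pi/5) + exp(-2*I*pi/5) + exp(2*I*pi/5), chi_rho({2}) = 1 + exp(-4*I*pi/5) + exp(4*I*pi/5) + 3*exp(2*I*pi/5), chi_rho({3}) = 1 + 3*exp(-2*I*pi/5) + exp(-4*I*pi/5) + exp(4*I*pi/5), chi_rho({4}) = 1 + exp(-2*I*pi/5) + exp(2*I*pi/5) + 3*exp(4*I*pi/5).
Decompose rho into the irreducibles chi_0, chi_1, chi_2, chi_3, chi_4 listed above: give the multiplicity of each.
Multiplicities: chi_0: 1, chi_1: 1, chi_2: 0, chi_3: 3, chi_4: 1.

Solution. Use <chi_rho, chi> = (1/|G|) sum_C |C| * chi_rho(C) * conj(chi(C)) with |G| = 5 for each irreducible chi in the table:
  <chi_rho, chi_0> = (1/5)[1*(6)*conj(1) + 1*(1 + 3*exp(-4*I*pi/5) + exp(-2*I*pi/5) + exp(2*I*pi/5))*conj(1) + 1*(1 + exp(-4*I*pi/5) + exp(4*I*pi/5) + 3*exp(2*I*pi/5))*conj(1) + 1*(1 + 3*exp(-2*I*pi/5) + exp(-4*I*pi/5) + exp(4*I*pi/5))*conj(1) + 1*(1 + exp(-2*I*pi/5) + exp(2*I*pi/5) + 3*exp(4*I*pi/5))*conj(1)]
      = (1/5)[(6) + (1 + 3*exp(-4*I*pi/5) + exp(-2*I*pi/5) + exp(2*I*pi/5)) + (1 + exp(-4*I*pi/5) + exp(4*I*pi/5) + 3*exp(2*I*pi/5)) + (1 + 3*exp(-2*I*pi/5) + exp(-4*I*pi/5) + exp(4*I*pi/5)) + (1 + exp(-2*I*pi/5) + exp(2*I*pi/5) + 3*exp(4*I*pi/5))] = 5/5 = 1
  <chi_rho, chi_1> = (1/5)[1*(6)*conj(1) + 1*(1 + 3*exp(-4*I*pi/5) + exp(-2*I*pi/5) + exp(2*I*pi/5))*conj(exp(2*I*pi/5)) + 1*(1 + exp(-4*I*pi/5) + exp(4*I*pi/5) + 3*exp(2*I*pi/5))*conj(exp(4*I*pi/5)) + 1*(1 + 3*exp(-2*I*pi/5) + exp(-4*I*pi/5) + exp(4*I*pi/5))*conj(exp(-4*I*pi/5)) + 1*(1 + exp(-2*I*pi/5) + exp(2*I*pi/5) + 3*exp(4*I*pi/5))*conj(exp(-2*I*pi/5))]
      = (1/5)[(6) + (1 + exp(-2*I*pi/5) + exp(-4*I*pi/5) + 3*exp(4*I*pi/5)) + (1 + 3*exp(-2*I*pi/5) + exp(-4*I*pi/5) + exp(2*I*pi/5)) + (1 + exp(-2*I*pi/5) + exp(4*I*pi/5) + 3*exp(2*I*pi/5)) + (1 + 3*exp(-4*I*pi/5) + exp(4*I*pi/5) + exp(2*I*pi/5))] = 5/5 = 1
  <chi_rho, chi_2> = (1/5)[1*(6)*conj(1) + 1*(1 + 3*exp(-4*I*pi/5) + exp(-2*I*pi/5) + exp(2*I*pi/5))*conj(exp(4*I*pi/5)) + 1*(1 + exp(-4*I*pi/5) + exp(4*I*pi/5) + 3*exp(2*I*pi/5))*conj(exp(-2*I*pi/5)) + 1*(1 + 3*exp(-2*I*pi/5) + exp(-4*I*pi/5) + exp(4*I*pi/5))*conj(exp(2*I*pi/5)) + 1*(1 + exp(-2*I*pi/5) + exp(2*I*pi/5) + 3*exp(4*I*pi/5))*conj(exp(-4*I*pi/5))]
      = (1/5)[(6) + (exp(-2*I*pi/5) + exp(-4*I*pi/5) + exp(4*I*pi/5) + 3*exp(2*I*pi/5)) + (exp(-2*I*pi/5) + exp(-4*I*pi/5) + exp(2*I*pi/5) + 3*exp(4*I*pi/5)) + (3*exp(-4*I*pi/5) + exp(-2*I*pi/5) + exp(4*I*pi/5) + exp(2*I*pi/5)) + (3*exp(-2*I*pi/5) + exp(-4*I*pi/5) + exp(4*I*pi/5) + exp(2*I*pi/5))] = 0/5 = 0
  <chi_rho, chi_3> = (1/5)[1*(6)*conj(1) + 1*(1 + 3*exp(-4*I*pi/5) + exp(-2*I*pi/5) + exp(2*I*pi/5))*conj(exp(-4*I*pi/5)) + 1*(1 + exp(-4*I*pi/5) + exp(4*I*pi/5) + 3*exp(2*I*pi/5))*conj(exp(2*I*pi/5)) + 1*(1 + 3*exp(-2*I*pi/5) + exp(-4*I*pi/5) + exp(4*I*pi/5))*conj(exp(-2*I*pi/5)) + 1*(1 + exp(-2*I*pi/5) + exp(2*I*pi/5) + 3*exp(4*I*pi/5))*conj(exp(4*I*pi/5))]
      = (1/5)[(6) + (3 + exp(-4*I*pi/5) + exp(4*I*pi/5) + exp(2*I*pi/5)) + (3 + exp(-2*I*pi/5) + exp(4*I*pi/5) + exp(2*I*pi/5)) + (3 + exp(-2*I*pi/5) + exp(-4*I*pi/5) + exp(2*I*pi/5)) + (3 + exp(-2*I*pi/5) + exp(-4*I*pi/5) + exp(4*I*pi/5))] = 15/5 = 3
  <chi_rho, chi_4> = (1/5)[1*(6)*conj(1) + 1*(1 + 3*exp(-4*I*pi/5) + exp(-2*I*pi/5) + exp(2*I*pi/5))*conj(exp(-2*I*pi/5)) + 1*(1 + exp(-4*I*pi/5) + exp(4*I*pi/5) + 3*exp(2*I*pi/5))*conj(exp(-4*I*pi/5)) + 1*(1 + 3*exp(-2*I*pi/5) + exp(-4*I*pi/5) + exp(4*I*pi/5))*conj(exp(4*I*pi/5)) + 1*(1 + exp(-2*I*pi/5) + exp(2*I*pi/5) + 3*exp(4*I*pi/5))*conj(exp(2*I*pi/5))]
      = (1/5)[(6) + (1 + 3*exp(-2*I*pi/5) + exp(4*I*pi/5) + exp(2*I*pi/5)) + (1 + 3*exp(-4*I*pi/5) + exp(-2*I*pi/5) + exp(4*I*pi/5)) + (1 + exp(-4*I*pi/5) + exp(2*I*pi/5) + 3*exp(4*I*pi/5)) + (1 + exp(-2*I*pi/5) + exp(-4*I*pi/5) + 3*exp(2*I*pi/5))] = 5/5 = 1
(Exp terms are combined using exp(i*s)*conj(exp(i*t)) = exp(i*(s-t)), and sums of them are collapsed using the identity that for every m > 1 the m distinct m-th roots of unity sum to 0, e.g. 1 + exp(2*I*pi/3) + exp(-2*I*pi/3) = 0.)
Dimension check: dim(rho) = sum (mult * dim) = 1*1 + 1*1 + 0*1 + 3*1 + 1*1 = 6 = chi_rho(e) = 6.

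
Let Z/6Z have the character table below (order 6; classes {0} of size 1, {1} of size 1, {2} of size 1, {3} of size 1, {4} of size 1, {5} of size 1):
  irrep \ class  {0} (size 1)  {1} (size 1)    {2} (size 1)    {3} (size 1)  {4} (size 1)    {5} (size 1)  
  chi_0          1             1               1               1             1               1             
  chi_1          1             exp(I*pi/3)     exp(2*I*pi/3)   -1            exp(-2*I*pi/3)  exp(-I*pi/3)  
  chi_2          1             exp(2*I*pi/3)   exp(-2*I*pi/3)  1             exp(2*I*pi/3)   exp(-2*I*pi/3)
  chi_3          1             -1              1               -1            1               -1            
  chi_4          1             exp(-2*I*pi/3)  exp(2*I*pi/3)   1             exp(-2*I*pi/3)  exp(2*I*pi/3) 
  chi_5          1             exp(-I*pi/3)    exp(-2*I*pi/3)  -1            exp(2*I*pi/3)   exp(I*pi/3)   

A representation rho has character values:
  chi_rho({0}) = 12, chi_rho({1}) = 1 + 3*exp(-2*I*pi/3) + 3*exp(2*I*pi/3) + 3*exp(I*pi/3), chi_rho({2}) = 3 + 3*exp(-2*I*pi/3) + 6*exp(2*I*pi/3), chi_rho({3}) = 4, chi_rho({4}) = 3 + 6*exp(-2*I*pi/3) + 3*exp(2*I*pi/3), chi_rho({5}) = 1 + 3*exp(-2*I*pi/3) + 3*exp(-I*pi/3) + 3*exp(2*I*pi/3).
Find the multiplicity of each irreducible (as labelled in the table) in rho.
Multiplicities: chi_0: 2, chi_1: 3, chi_2: 3, chi_3: 1, chi_4: 3, chi_5: 0.

Details: Use <chi_rho, chi> = (1/|G|) sum_C |C| * chi_rho(C) * conj(chi(C)) with |G| = 6 for each irreducible chi in the table:
  <chi_rho, chi_0> = (1/6)[1*(12)*conj(1) + 1*(1 + 3*exp(-2*I*pi/3) + 3*exp(2*I*pi/3) + 3*exp(I*pi/3))*conj(1) + 1*(3 + 3*exp(-2*I*pi/3) + 6*exp(2*I*pi/3))*conj(1) + 1*(4)*conj(1) + 1*(3 + 6*exp(-2*I*pi/3) + 3*exp(2*I*pi/3))*conj(1) + 1*(1 + 3*exp(-2*I*pi/3) + 3*exp(-I*pi/3) + 3*exp(2*I*pi/3))*conj(1)]
      = (1/6)[(12) + (1 + 3*exp(-2*I*pi/3) + 3*exp(2*I*pi/3) + 3*exp(I*pi/3)) + (3 + 3*exp(-2*I*pi/3) + 6*exp(2*I*pi/3)) + (4) + (3 + 6*exp(-2*I*pi/3) + 3*exp(2*I*pi/3)) + (1 + 3*exp(-2*I*pi/3) + 3*exp(-I*pi/3) + 3*exp(2*I*pi/3))] = 12/6 = 2
  <chi_rho, chi_1> = (1/6)[1*(12)*conj(1) + 1*(1 + 3*exp(-2*I*pi/3) + 3*exp(2*I*pi/3) + 3*exp(I*pi/3))*conj(exp(I*pi/3)) + 1*(3 + 3*exp(-2*I*pi/3) + 6*exp(2*I*pi/3))*conj(exp(2*I*pi/3)) + 1*(4)*conj(-1) + 1*(3 + 6*exp(-2*I*pi/3) + 3*exp(2*I*pi/3))*conj(exp(-2*I*pi/3)) + 1*(1 + 3*exp(-2*I*pi/3) + 3*exp(-I*pi/3) + 3*exp(2*I*pi/3))*conj(exp(-I*pi/3))]
      = (1/6)[(12) + (exp(-I*pi/3) + 3*exp(I*pi/3)) + (3) + (-4) + (3) + (3*exp(-I*pi/3) + exp(I*pi/3))] = 18/6 = 3
  <chi_rho, chi_2> = (1/6)[1*(12)*conj(1) + 1*(1 + 3*exp(-2*I*pi/3) + 3*exp(2*I*pi/3) + 3*exp(I*pi/3))*conj(exp(2*I*pi/3)) + 1*(3 + 3*exp(-2*I*pi/3) + 6*exp(2*I*pi/3))*conj(exp(-2*I*pi/3)) + 1*(4)*conj(1) + 1*(3 + 6*exp(-2*I*pi/3) + 3*exp(2*I*pi/3))*conj(exp(2*I*pi/3)) + 1*(1 + 3*exp(-2*I*pi/3) + 3*exp(-I*pi/3) + 3*exp(2*I*pi/3))*conj(exp(-2*I*pi/3))]
      = (1/6)[(12) + (3 + 3*exp(-I*pi/3) + exp(-2*I*pi/3) + 3*exp(2*I*pi/3)) + (3 + 6*exp(-2*I*pi/3) + 3*exp(2*I*pi/3)) + (4) + (3 + 3*exp(-2*I*pi/3) + 6*exp(2*I*pi/3)) + (3 + 3*exp(-2*I*pi/3) + exp(2*I*pi/3) + 3*exp(I*pi/3))] = 18/6 = 3
  <chi_rho, chi_3> = (1/6)[1*(12)*conj(1) + 1*(1 + 3*exp(-2*I*pi/3) + 3*exp(2*I*pi/3) + 3*exp(I*pi/3))*conj(-1) + 1*(3 + 3*exp(-2*I*pi/3) + 6*exp(2*I*pi/3))*conj(1) + 1*(4)*conj(-1) + 1*(3 + 6*exp(-2*I*pi/3) + 3*exp(2*I*pi/3))*conj(1) + 1*(1 + 3*exp(-2*I*pi/3) + 3*exp(-I*pi/3) + 3*exp(2*I*pi/3))*conj(-1)]
      = (1/6)[(12) + (-1 - 3*exp(I*pi/3) - 3*exp(2*I*pi/3) - 3*exp(-2*I*pi/3)) + (3 + 3*exp(-2*I*pi/3) + 6*exp(2*I*pi/3)) + (-4) + (3 + 6*exp(-2*I*pi/3) + 3*exp(2*I*pi/3)) + (-1 - 3*exp(2*I*pi/3) - 3*exp(-I*pi/3) - 3*exp(-2*I*pi/3))] = 6/6 = 1
  <chi_rho, chi_4> = (1/6)[1*(12)*conj(1) + 1*(1 + 3*exp(-2*I*pi/3) + 3*exp(2*I*pi/3) + 3*exp(I*pi/3))*conj(exp(-2*I*pi/3)) + 1*(3 + 3*exp(-2*I*pi/3) + 6*exp(2*I*pi/3))*conj(exp(2*I*pi/3)) + 1*(4)*conj(1) + 1*(3 + 6*exp(-2*I*pi/3) + 3*exp(2*I*pi/3))*conj(exp(-2*I*pi/3)) + 1*(1 + 3*exp(-2*I*pi/3) + 3*exp(-I*pi/3) + 3*exp(2*I*pi/3))*conj(exp(2*I*pi/3))]
      = (1/6)[(12) + (3*exp(-2*I*pi/3) + exp(2*I*pi/3)) + (3) + (4) + (3) + (exp(-2*I*pi/3) + 3*exp(2*I*pi/3))] = 18/6 = 3
  <chi_rho, chi_5> = (1/6)[1*(12)*conj(1) + 1*(1 + 3*exp(-2*I*pi/3) + 3*exp(2*I*pi/3) + 3*exp(I*pi/3))*conj(exp(-I*pi/3)) + 1*(3 + 3*exp(-2*I*pi/3) + 6*exp(2*I*pi/3))*conj(exp(-2*I*pi/3)) + 1*(4)*conj(-1) + 1*(3 + 6*exp(-2*I*pi/3) + 3*exp(2*I*pi/3))*conj(exp(2*I*pi/3)) + 1*(1 + 3*exp(-2*I*pi/3) + 3*exp(-I*pi/3) + 3*exp(2*I*pi/3))*conj(exp(I*pi/3))]
      = (1/6)[(12) + (-3 + 3*exp(-I*pi/3) + exp(I*pi/3) + 3*exp(2*I*pi/3)) + (3 + 6*exp(-2*I*pi/3) + 3*exp(2*I*pi/3)) + (-4) + (3 + 3*exp(-2*I*pi/3) + 6*exp(2*I*pi/3)) + (-3 + 3*exp(-2*I*pi/3) + exp(-I*pi/3) + 3*exp(I*pi/3))] = 0/6 = 0
(Exp terms are combined using exp(i*s)*conj(exp(i*t)) = exp(i*(s-t)), and sums of them are collapsed using the identity that for every m > 1 the m distinct m-th roots of unity sum to 0, e.g. 1 + exp(2*I*pi/3) + exp(-2*I*pi/3) = 0.)
Dimension check: dim(rho) = sum (mult * dim) = 2*1 + 3*1 + 3*1 + 1*1 + 3*1 + 0*1 = 12 = chi_rho(e) = 12.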